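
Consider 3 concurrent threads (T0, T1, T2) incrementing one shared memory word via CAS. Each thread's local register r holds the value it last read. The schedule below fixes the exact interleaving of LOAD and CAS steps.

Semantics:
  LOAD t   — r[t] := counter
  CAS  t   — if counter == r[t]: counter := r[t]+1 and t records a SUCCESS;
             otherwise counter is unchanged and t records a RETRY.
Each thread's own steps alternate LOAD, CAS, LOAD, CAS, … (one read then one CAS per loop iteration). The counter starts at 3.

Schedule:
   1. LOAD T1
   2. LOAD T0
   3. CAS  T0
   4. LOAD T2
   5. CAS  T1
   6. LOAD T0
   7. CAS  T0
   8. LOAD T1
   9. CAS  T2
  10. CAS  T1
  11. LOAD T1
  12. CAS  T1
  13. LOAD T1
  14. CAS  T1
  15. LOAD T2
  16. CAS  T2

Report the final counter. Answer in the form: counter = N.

1. LOAD T1 → mem=3 r[T1]=3 [LOAD]
2. LOAD T0 → mem=3 r[T0]=3 [LOAD]
3. CAS T0 → mem=4 r[T0]=3 [OK]
4. LOAD T2 → mem=4 r[T2]=4 [LOAD]
5. CAS T1 → mem=4 r[T1]=3 [RETRY]
6. LOAD T0 → mem=4 r[T0]=4 [LOAD]
7. CAS T0 → mem=5 r[T0]=4 [OK]
8. LOAD T1 → mem=5 r[T1]=5 [LOAD]
9. CAS T2 → mem=5 r[T2]=4 [RETRY]
10. CAS T1 → mem=6 r[T1]=5 [OK]
11. LOAD T1 → mem=6 r[T1]=6 [LOAD]
12. CAS T1 → mem=7 r[T1]=6 [OK]
13. LOAD T1 → mem=7 r[T1]=7 [LOAD]
14. CAS T1 → mem=8 r[T1]=7 [OK]
15. LOAD T2 → mem=8 r[T2]=8 [LOAD]
16. CAS T2 → mem=9 r[T2]=8 [OK]

counter = 9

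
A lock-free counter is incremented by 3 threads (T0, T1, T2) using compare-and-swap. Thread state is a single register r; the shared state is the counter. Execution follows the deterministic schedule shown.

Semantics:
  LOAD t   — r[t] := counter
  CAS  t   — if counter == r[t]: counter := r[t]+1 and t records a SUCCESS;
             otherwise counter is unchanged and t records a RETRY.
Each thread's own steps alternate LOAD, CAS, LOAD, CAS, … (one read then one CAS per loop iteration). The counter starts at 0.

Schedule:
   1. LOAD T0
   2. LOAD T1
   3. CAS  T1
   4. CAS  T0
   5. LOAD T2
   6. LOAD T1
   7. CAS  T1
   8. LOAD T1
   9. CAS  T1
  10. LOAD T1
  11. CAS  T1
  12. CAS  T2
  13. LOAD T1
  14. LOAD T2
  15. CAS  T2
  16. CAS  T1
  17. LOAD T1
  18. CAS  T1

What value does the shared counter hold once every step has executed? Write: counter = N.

1. LOAD T0 → mem=0 r[T0]=0 [LOAD]
2. LOAD T1 → mem=0 r[T1]=0 [LOAD]
3. CAS T1 → mem=1 r[T1]=0 [OK]
4. CAS T0 → mem=1 r[T0]=0 [RETRY]
5. LOAD T2 → mem=1 r[T2]=1 [LOAD]
6. LOAD T1 → mem=1 r[T1]=1 [LOAD]
7. CAS T1 → mem=2 r[T1]=1 [OK]
8. LOAD T1 → mem=2 r[T1]=2 [LOAD]
9. CAS T1 → mem=3 r[T1]=2 [OK]
10. LOAD T1 → mem=3 r[T1]=3 [LOAD]
11. CAS T1 → mem=4 r[T1]=3 [OK]
12. CAS T2 → mem=4 r[T2]=1 [RETRY]
13. LOAD T1 → mem=4 r[T1]=4 [LOAD]
14. LOAD T2 → mem=4 r[T2]=4 [LOAD]
15. CAS T2 → mem=5 r[T2]=4 [OK]
16. CAS T1 → mem=5 r[T1]=4 [RETRY]
17. LOAD T1 → mem=5 r[T1]=5 [LOAD]
18. CAS T1 → mem=6 r[T1]=5 [OK]

counter = 6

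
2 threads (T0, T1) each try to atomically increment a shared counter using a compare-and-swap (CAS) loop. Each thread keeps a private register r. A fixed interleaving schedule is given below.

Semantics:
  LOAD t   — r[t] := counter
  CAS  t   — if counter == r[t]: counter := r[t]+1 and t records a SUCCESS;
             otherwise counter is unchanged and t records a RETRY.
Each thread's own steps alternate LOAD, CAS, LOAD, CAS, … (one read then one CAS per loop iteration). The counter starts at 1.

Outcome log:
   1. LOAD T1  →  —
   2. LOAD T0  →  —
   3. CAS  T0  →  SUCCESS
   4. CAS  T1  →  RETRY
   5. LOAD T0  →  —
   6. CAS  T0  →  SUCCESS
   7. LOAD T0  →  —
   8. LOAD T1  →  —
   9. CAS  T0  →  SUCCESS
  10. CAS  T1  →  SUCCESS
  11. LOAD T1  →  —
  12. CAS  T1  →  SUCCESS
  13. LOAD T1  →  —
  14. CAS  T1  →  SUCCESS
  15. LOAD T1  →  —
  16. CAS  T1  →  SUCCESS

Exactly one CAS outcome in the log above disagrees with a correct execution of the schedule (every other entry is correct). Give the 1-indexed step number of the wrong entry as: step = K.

Re-executing:
1. LOAD T1 → mem=1 r[T1]=1 [LOAD]
2. LOAD T0 → mem=1 r[T0]=1 [LOAD]
3. CAS T0 → mem=2 r[T0]=1 [OK]
4. CAS T1 → mem=2 r[T1]=1 [RETRY]
5. LOAD T0 → mem=2 r[T0]=2 [LOAD]
6. CAS T0 → mem=3 r[T0]=2 [OK]
7. LOAD T0 → mem=3 r[T0]=3 [LOAD]
8. LOAD T1 → mem=3 r[T1]=3 [LOAD]
9. CAS T0 → mem=4 r[T0]=3 [OK]
10. CAS T1 → mem=4 r[T1]=3 [RETRY]
11. LOAD T1 → mem=4 r[T1]=4 [LOAD]
12. CAS T1 → mem=5 r[T1]=4 [OK]
13. LOAD T1 → mem=5 r[T1]=5 [LOAD]
14. CAS T1 → mem=6 r[T1]=5 [OK]
15. LOAD T1 → mem=6 r[T1]=6 [LOAD]
16. CAS T1 → mem=7 r[T1]=6 [OK]
Flip is step 10.

step = 10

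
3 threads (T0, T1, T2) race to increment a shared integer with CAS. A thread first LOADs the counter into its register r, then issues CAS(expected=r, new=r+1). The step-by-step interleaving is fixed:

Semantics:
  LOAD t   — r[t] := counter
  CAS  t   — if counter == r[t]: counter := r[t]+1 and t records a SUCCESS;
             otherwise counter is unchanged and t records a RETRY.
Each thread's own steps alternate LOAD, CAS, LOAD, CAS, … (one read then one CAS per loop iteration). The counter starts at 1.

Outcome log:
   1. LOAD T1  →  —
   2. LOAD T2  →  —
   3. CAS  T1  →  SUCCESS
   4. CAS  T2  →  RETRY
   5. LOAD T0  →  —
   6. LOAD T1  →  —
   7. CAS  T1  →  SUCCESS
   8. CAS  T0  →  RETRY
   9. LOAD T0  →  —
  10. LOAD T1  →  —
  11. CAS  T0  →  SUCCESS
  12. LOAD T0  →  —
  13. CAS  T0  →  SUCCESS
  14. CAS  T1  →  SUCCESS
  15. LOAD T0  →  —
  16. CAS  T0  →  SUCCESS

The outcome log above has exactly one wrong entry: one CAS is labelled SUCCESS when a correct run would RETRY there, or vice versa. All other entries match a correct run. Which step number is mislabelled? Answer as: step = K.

step = 14

Re-executing:
#1 T1 reads 1
#2 T2 reads 1
#3 T1 CAS(1→2) writes; counter now 2
#4 T2 CAS(1→2) fails; counter now 2
#5 T0 reads 2
#6 T1 reads 2
#7 T1 CAS(2→3) writes; counter now 3
#8 T0 CAS(2→3) fails; counter now 3
#9 T0 reads 3
#10 T1 reads 3
#11 T0 CAS(3→4) writes; counter now 4
#12 T0 reads 4
#13 T0 CAS(4→5) writes; counter now 5
#14 T1 CAS(3→4) fails; counter now 5
#15 T0 reads 5
#16 T0 CAS(5→6) writes; counter now 6
Log disagrees first at step 14.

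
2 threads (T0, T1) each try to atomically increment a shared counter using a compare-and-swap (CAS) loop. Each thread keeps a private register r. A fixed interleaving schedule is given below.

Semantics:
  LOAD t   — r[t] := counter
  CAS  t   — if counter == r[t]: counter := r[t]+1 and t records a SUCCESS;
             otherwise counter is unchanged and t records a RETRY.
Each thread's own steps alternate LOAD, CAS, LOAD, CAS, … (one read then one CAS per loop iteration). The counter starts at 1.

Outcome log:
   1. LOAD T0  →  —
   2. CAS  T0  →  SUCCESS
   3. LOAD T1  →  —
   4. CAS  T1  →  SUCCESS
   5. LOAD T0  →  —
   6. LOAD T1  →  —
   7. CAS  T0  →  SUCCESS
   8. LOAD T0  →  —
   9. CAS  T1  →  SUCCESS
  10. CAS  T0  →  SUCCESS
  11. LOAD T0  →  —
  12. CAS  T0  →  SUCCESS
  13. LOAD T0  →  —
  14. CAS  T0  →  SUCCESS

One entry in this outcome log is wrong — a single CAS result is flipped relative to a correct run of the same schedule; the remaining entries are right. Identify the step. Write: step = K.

Reference trace:
[1] T0.load  rd  (counter 1, T0.r 1)
[2] T0.cas  hit  (counter 2, T0.r 1)
[3] T1.load  rd  (counter 2, T1.r 2)
[4] T1.cas  hit  (counter 3, T1.r 2)
[5] T0.load  rd  (counter 3, T0.r 3)
[6] T1.load  rd  (counter 3, T1.r 3)
[7] T0.cas  hit  (counter 4, T0.r 3)
[8] T0.load  rd  (counter 4, T0.r 4)
[9] T1.cas  miss  (counter 4, T1.r 3)
[10] T0.cas  hit  (counter 5, T0.r 4)
[11] T0.load  rd  (counter 5, T0.r 5)
[12] T0.cas  hit  (counter 6, T0.r 5)
[13] T0.load  rd  (counter 6, T0.r 6)
[14] T0.cas  hit  (counter 7, T0.r 6)
Flip is step 9.

step = 9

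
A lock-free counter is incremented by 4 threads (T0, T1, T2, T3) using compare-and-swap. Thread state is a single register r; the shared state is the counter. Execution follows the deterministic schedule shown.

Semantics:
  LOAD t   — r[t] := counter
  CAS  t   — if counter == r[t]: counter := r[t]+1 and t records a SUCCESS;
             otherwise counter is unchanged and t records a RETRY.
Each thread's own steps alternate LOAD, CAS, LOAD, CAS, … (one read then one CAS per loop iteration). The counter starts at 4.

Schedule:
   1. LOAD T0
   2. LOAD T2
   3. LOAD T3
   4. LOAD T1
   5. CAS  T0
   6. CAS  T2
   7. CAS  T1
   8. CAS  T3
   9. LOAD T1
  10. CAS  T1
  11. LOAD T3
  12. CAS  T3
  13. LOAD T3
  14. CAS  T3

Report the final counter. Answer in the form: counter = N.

counter = 8

step 1: T0 LOAD ⇒ load; ctr=4 reg=4
step 2: T2 LOAD ⇒ load; ctr=4 reg=4
step 3: T3 LOAD ⇒ load; ctr=4 reg=4
step 4: T1 LOAD ⇒ load; ctr=4 reg=4
step 5: T0 CAS ⇒ ok; ctr=5 reg=4
step 6: T2 CAS ⇒ retry; ctr=5 reg=4
step 7: T1 CAS ⇒ retry; ctr=5 reg=4
step 8: T3 CAS ⇒ retry; ctr=5 reg=4
step 9: T1 LOAD ⇒ load; ctr=5 reg=5
step 10: T1 CAS ⇒ ok; ctr=6 reg=5
step 11: T3 LOAD ⇒ load; ctr=6 reg=6
step 12: T3 CAS ⇒ ok; ctr=7 reg=6
step 13: T3 LOAD ⇒ load; ctr=7 reg=7
step 14: T3 CAS ⇒ ok; ctr=8 reg=7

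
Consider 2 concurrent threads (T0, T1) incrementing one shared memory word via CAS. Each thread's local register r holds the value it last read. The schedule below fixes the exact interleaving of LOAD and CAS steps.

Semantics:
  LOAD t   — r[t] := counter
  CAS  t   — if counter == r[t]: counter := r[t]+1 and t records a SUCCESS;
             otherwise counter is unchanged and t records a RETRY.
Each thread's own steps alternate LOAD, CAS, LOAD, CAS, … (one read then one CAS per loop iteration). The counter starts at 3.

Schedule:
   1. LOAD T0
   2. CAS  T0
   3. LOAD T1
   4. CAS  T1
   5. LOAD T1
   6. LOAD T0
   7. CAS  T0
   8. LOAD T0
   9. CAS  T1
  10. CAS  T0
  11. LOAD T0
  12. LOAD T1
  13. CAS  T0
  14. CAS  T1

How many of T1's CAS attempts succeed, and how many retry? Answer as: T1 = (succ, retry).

T1 = (1, 2)

[1] T0.load  rd  (counter 3, T0.r 3)
[2] T0.cas  hit  (counter 4, T0.r 3)
[3] T1.load  rd  (counter 4, T1.r 4)
[4] T1.cas  hit  (counter 5, T1.r 4)
[5] T1.load  rd  (counter 5, T1.r 5)
[6] T0.load  rd  (counter 5, T0.r 5)
[7] T0.cas  hit  (counter 6, T0.r 5)
[8] T0.load  rd  (counter 6, T0.r 6)
[9] T1.cas  miss  (counter 6, T1.r 5)
[10] T0.cas  hit  (counter 7, T0.r 6)
[11] T0.load  rd  (counter 7, T0.r 7)
[12] T1.load  rd  (counter 7, T1.r 7)
[13] T0.cas  hit  (counter 8, T0.r 7)
[14] T1.cas  miss  (counter 8, T1.r 7)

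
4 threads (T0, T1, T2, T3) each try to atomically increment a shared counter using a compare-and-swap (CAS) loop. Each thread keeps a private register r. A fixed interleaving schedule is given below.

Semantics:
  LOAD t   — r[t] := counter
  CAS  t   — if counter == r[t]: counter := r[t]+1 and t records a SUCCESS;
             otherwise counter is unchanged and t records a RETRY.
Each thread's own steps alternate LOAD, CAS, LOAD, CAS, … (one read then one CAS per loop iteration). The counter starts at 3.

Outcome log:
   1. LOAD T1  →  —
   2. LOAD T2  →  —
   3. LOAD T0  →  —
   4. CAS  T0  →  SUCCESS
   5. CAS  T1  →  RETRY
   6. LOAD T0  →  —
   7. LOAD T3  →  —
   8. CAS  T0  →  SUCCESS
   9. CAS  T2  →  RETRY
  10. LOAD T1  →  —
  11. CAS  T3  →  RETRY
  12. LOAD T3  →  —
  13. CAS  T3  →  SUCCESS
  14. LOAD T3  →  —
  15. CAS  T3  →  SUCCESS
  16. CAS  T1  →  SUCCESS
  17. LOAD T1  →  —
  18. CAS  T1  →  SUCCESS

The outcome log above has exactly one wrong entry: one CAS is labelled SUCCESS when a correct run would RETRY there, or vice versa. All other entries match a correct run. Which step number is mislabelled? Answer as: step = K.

Reference trace:
T1 LOAD — after: cnt=3, r=3 — load
T2 LOAD — after: cnt=3, r=3 — load
T0 LOAD — after: cnt=3, r=3 — load
T0 CAS — after: cnt=4, r=3 — ok
T1 CAS — after: cnt=4, r=3 — retry
T0 LOAD — after: cnt=4, r=4 — load
T3 LOAD — after: cnt=4, r=4 — load
T0 CAS — after: cnt=5, r=4 — ok
T2 CAS — after: cnt=5, r=3 — retry
T1 LOAD — after: cnt=5, r=5 — load
T3 CAS — after: cnt=5, r=4 — retry
T3 LOAD — after: cnt=5, r=5 — load
T3 CAS — after: cnt=6, r=5 — ok
T3 LOAD — after: cnt=6, r=6 — load
T3 CAS — after: cnt=7, r=6 — ok
T1 CAS — after: cnt=7, r=5 — retry
T1 LOAD — after: cnt=7, r=7 — load
T1 CAS — after: cnt=8, r=7 — ok
Flip is step 16.

step = 16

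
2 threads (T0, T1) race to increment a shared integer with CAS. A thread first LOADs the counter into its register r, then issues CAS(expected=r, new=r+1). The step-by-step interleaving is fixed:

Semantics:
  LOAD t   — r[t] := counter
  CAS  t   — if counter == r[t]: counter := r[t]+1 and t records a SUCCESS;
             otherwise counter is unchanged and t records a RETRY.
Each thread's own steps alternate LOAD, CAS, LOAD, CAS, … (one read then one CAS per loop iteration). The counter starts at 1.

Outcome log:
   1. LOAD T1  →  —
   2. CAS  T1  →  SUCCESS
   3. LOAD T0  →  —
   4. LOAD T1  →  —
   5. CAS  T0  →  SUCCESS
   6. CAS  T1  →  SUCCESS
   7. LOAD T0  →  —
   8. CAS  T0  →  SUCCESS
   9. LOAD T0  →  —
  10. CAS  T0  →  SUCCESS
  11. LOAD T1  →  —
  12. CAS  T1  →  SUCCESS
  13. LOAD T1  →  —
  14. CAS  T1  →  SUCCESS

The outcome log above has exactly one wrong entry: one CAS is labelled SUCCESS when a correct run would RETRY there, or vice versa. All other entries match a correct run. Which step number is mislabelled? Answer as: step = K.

Correct run:
step 1: T1 LOAD ⇒ load; ctr=1 reg=1
step 2: T1 CAS ⇒ ok; ctr=2 reg=1
step 3: T0 LOAD ⇒ load; ctr=2 reg=2
step 4: T1 LOAD ⇒ load; ctr=2 reg=2
step 5: T0 CAS ⇒ ok; ctr=3 reg=2
step 6: T1 CAS ⇒ retry; ctr=3 reg=2
step 7: T0 LOAD ⇒ load; ctr=3 reg=3
step 8: T0 CAS ⇒ ok; ctr=4 reg=3
step 9: T0 LOAD ⇒ load; ctr=4 reg=4
step 10: T0 CAS ⇒ ok; ctr=5 reg=4
step 11: T1 LOAD ⇒ load; ctr=5 reg=5
step 12: T1 CAS ⇒ ok; ctr=6 reg=5
step 13: T1 LOAD ⇒ load; ctr=6 reg=6
step 14: T1 CAS ⇒ ok; ctr=7 reg=6
Mismatch at 6.

step = 6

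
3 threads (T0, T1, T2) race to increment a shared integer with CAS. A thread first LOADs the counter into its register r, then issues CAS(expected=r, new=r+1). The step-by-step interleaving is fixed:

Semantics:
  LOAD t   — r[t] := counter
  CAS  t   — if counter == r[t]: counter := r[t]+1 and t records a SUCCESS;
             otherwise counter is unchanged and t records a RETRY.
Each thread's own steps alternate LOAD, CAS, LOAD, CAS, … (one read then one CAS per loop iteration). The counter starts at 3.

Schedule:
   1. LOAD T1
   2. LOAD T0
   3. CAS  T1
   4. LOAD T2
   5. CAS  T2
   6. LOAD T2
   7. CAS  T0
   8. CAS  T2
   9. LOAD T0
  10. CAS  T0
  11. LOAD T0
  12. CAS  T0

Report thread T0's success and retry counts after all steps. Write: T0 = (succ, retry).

T0 = (2, 1)

step 1: T1 LOAD ⇒ load; ctr=3 reg=3
step 2: T0 LOAD ⇒ load; ctr=3 reg=3
step 3: T1 CAS ⇒ ok; ctr=4 reg=3
step 4: T2 LOAD ⇒ load; ctr=4 reg=4
step 5: T2 CAS ⇒ ok; ctr=5 reg=4
step 6: T2 LOAD ⇒ load; ctr=5 reg=5
step 7: T0 CAS ⇒ retry; ctr=5 reg=3
step 8: T2 CAS ⇒ ok; ctr=6 reg=5
step 9: T0 LOAD ⇒ load; ctr=6 reg=6
step 10: T0 CAS ⇒ ok; ctr=7 reg=6
step 11: T0 LOAD ⇒ load; ctr=7 reg=7
step 12: T0 CAS ⇒ ok; ctr=8 reg=7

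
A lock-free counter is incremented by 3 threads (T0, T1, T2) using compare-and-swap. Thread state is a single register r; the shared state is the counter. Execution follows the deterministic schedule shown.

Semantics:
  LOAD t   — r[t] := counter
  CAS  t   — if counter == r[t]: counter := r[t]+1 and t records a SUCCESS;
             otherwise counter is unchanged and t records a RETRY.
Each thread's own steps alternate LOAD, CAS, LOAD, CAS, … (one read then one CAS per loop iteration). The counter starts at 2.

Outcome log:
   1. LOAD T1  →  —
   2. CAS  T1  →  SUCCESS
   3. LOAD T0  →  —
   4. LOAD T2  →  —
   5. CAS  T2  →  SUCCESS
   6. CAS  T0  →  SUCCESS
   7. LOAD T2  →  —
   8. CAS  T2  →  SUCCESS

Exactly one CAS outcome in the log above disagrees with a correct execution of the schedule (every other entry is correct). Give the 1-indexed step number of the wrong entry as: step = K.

step = 6

Correct run:
[1] T1.load  rd  (counter 2, T1.r 2)
[2] T1.cas  hit  (counter 3, T1.r 2)
[3] T0.load  rd  (counter 3, T0.r 3)
[4] T2.load  rd  (counter 3, T2.r 3)
[5] T2.cas  hit  (counter 4, T2.r 3)
[6] T0.cas  miss  (counter 4, T0.r 3)
[7] T2.load  rd  (counter 4, T2.r 4)
[8] T2.cas  hit  (counter 5, T2.r 4)
Flip is step 6.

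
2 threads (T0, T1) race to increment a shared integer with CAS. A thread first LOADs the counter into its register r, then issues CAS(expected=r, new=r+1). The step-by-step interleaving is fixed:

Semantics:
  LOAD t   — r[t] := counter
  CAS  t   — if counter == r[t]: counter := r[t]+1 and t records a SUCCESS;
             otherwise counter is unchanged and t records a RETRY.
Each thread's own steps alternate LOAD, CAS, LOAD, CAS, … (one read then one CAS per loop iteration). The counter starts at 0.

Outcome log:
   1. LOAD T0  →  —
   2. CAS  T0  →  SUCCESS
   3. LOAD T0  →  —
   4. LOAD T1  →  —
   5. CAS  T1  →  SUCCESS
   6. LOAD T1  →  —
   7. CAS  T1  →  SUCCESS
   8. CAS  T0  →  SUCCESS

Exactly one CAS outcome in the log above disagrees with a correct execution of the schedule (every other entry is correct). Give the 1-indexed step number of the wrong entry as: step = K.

step = 8

Reference trace:
T0 LOAD — after: cnt=0, r=0 — load
T0 CAS — after: cnt=1, r=0 — ok
T0 LOAD — after: cnt=1, r=1 — load
T1 LOAD — after: cnt=1, r=1 — load
T1 CAS — after: cnt=2, r=1 — ok
T1 LOAD — after: cnt=2, r=2 — load
T1 CAS — after: cnt=3, r=2 — ok
T0 CAS — after: cnt=3, r=1 — retry
Flip is step 8.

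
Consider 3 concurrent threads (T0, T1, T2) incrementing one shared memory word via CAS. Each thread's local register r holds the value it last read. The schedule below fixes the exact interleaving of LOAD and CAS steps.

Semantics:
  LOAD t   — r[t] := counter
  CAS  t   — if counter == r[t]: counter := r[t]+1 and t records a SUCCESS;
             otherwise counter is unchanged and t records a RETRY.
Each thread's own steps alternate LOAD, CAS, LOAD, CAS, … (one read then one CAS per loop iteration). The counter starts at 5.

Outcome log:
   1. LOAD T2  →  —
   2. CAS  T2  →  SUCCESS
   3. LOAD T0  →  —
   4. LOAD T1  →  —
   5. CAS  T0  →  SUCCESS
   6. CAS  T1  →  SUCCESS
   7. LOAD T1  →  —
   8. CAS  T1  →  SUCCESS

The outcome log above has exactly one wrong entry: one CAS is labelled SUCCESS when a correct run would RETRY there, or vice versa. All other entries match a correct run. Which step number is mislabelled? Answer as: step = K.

step = 6

Re-executing:
#1 T2 reads 5
#2 T2 CAS(5→6) writes; counter now 6
#3 T0 reads 6
#4 T1 reads 6
#5 T0 CAS(6→7) writes; counter now 7
#6 T1 CAS(6→7) fails; counter now 7
#7 T1 reads 7
#8 T1 CAS(7→8) writes; counter now 8
Log disagrees first at step 6.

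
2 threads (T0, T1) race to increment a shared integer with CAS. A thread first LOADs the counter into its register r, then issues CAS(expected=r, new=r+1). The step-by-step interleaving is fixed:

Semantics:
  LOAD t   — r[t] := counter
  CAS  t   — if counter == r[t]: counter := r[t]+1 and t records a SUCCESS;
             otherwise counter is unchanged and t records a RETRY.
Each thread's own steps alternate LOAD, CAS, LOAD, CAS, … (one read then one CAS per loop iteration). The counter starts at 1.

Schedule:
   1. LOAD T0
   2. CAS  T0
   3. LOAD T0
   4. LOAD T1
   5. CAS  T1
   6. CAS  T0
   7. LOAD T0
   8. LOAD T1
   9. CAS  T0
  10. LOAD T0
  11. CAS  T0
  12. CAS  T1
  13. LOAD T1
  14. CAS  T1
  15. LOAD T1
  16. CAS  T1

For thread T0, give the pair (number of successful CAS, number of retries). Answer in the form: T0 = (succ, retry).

T0 = (3, 1)

#1 T0 reads 1
#2 T0 CAS(1→2) writes; counter now 2
#3 T0 reads 2
#4 T1 reads 2
#5 T1 CAS(2→3) writes; counter now 3
#6 T0 CAS(2→3) fails; counter now 3
#7 T0 reads 3
#8 T1 reads 3
#9 T0 CAS(3→4) writes; counter now 4
#10 T0 reads 4
#11 T0 CAS(4→5) writes; counter now 5
#12 T1 CAS(3→4) fails; counter now 5
#13 T1 reads 5
#14 T1 CAS(5→6) writes; counter now 6
#15 T1 reads 6
#16 T1 CAS(6→7) writes; counter now 7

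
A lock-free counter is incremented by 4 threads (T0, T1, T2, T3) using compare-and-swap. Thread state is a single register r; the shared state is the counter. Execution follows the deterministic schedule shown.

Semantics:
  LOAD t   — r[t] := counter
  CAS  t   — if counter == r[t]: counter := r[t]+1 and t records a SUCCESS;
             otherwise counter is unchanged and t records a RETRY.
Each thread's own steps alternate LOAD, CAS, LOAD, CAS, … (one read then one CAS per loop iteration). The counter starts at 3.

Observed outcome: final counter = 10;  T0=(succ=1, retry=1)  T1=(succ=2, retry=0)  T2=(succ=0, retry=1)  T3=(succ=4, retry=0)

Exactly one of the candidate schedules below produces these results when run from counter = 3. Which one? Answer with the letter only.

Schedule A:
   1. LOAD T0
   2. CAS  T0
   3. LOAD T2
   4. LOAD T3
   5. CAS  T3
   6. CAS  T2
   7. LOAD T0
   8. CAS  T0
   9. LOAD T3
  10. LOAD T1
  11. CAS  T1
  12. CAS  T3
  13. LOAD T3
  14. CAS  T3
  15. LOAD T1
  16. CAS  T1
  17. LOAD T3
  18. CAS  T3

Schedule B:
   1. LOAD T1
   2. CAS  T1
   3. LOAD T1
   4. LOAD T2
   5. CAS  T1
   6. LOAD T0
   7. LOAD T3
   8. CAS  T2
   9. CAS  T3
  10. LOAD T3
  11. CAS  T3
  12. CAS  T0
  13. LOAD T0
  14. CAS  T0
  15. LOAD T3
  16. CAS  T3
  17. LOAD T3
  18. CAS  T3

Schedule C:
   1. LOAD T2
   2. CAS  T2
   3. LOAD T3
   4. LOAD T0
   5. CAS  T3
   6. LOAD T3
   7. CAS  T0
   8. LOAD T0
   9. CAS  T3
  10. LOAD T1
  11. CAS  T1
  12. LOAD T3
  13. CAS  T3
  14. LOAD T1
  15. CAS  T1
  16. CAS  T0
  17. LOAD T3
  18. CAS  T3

Simulating candidate B:
step 1: T1 LOAD ⇒ load; ctr=3 reg=3
step 2: T1 CAS ⇒ ok; ctr=4 reg=3
step 3: T1 LOAD ⇒ load; ctr=4 reg=4
step 4: T2 LOAD ⇒ load; ctr=4 reg=4
step 5: T1 CAS ⇒ ok; ctr=5 reg=4
step 6: T0 LOAD ⇒ load; ctr=5 reg=5
step 7: T3 LOAD ⇒ load; ctr=5 reg=5
step 8: T2 CAS ⇒ retry; ctr=5 reg=4
step 9: T3 CAS ⇒ ok; ctr=6 reg=5
step 10: T3 LOAD ⇒ load; ctr=6 reg=6
step 11: T3 CAS ⇒ ok; ctr=7 reg=6
step 12: T0 CAS ⇒ retry; ctr=7 reg=5
step 13: T0 LOAD ⇒ load; ctr=7 reg=7
step 14: T0 CAS ⇒ ok; ctr=8 reg=7
step 15: T3 LOAD ⇒ load; ctr=8 reg=8
step 16: T3 CAS ⇒ ok; ctr=9 reg=8
step 17: T3 LOAD ⇒ load; ctr=9 reg=9
step 18: T3 CAS ⇒ ok; ctr=10 reg=9

B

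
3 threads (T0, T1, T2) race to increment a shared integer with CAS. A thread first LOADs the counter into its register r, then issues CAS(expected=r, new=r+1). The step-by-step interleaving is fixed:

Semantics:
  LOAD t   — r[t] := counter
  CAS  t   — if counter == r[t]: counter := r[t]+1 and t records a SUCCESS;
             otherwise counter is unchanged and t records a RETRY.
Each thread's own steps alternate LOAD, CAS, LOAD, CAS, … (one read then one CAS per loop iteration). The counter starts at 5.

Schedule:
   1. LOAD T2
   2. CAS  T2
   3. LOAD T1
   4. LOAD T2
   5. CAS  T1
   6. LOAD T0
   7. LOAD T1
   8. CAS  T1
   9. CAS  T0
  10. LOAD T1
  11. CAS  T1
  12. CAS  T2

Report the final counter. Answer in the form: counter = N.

counter = 9

#1 T2 reads 5
#2 T2 CAS(5→6) writes; counter now 6
#3 T1 reads 6
#4 T2 reads 6
#5 T1 CAS(6→7) writes; counter now 7
#6 T0 reads 7
#7 T1 reads 7
#8 T1 CAS(7→8) writes; counter now 8
#9 T0 CAS(7→8) fails; counter now 8
#10 T1 reads 8
#11 T1 CAS(8→9) writes; counter now 9
#12 T2 CAS(6→7) fails; counter now 9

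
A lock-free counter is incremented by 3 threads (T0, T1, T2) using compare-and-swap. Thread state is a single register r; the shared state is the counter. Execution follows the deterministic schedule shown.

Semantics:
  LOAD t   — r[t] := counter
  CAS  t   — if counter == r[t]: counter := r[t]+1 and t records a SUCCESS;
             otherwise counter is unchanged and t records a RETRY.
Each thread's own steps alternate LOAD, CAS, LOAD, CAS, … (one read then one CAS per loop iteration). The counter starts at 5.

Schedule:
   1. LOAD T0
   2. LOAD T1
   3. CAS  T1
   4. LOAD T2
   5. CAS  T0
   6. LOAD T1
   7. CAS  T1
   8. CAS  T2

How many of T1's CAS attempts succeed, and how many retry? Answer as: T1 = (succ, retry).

step 1: T0 LOAD ⇒ load; ctr=5 reg=5
step 2: T1 LOAD ⇒ load; ctr=5 reg=5
step 3: T1 CAS ⇒ ok; ctr=6 reg=5
step 4: T2 LOAD ⇒ load; ctr=6 reg=6
step 5: T0 CAS ⇒ retry; ctr=6 reg=5
step 6: T1 LOAD ⇒ load; ctr=6 reg=6
step 7: T1 CAS ⇒ ok; ctr=7 reg=6
step 8: T2 CAS ⇒ retry; ctr=7 reg=6

T1 = (2, 0)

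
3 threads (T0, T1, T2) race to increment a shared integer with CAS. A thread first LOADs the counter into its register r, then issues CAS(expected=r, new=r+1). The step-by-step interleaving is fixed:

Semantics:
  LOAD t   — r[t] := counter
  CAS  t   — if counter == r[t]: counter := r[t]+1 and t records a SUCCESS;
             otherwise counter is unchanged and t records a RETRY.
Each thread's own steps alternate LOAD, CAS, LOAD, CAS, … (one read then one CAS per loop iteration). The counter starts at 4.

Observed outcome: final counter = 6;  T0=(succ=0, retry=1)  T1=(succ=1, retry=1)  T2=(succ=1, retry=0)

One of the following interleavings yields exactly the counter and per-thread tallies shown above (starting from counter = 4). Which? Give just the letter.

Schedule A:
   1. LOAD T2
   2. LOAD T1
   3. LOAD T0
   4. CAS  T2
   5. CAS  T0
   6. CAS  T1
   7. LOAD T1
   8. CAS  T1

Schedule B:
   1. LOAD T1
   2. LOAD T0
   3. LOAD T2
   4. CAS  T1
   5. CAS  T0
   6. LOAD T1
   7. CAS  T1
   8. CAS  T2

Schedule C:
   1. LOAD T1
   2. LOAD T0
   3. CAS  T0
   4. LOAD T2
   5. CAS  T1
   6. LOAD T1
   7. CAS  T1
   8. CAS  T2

A

Run A:
   1) LOAD T2:  M=4  r_T2=4
   2) LOAD T1:  M=4  r_T1=4
   3) LOAD T0:  M=4  r_T0=4
   4) CAS  T2:  M=5  r_T2=4 ✓
   5) CAS  T0:  M=5  r_T0=4 ✗
   6) CAS  T1:  M=5  r_T1=4 ✗
   7) LOAD T1:  M=5  r_T1=5
   8) CAS  T1:  M=6  r_T1=5 ✓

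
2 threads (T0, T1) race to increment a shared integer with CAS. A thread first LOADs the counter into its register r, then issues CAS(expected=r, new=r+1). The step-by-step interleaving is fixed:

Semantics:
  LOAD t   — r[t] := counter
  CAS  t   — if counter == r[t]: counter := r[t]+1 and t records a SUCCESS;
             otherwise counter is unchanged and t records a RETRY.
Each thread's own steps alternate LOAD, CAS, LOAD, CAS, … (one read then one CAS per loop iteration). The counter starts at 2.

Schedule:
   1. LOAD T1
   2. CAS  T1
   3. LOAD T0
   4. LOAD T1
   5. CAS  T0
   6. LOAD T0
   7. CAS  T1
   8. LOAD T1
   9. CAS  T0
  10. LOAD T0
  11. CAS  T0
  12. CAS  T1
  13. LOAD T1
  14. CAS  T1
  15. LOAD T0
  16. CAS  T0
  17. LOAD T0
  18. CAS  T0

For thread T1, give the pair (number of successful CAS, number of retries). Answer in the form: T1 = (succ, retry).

#1 T1 reads 2
#2 T1 CAS(2→3) writes; counter now 3
#3 T0 reads 3
#4 T1 reads 3
#5 T0 CAS(3→4) writes; counter now 4
#6 T0 reads 4
#7 T1 CAS(3→4) fails; counter now 4
#8 T1 reads 4
#9 T0 CAS(4→5) writes; counter now 5
#10 T0 reads 5
#11 T0 CAS(5→6) writes; counter now 6
#12 T1 CAS(4→5) fails; counter now 6
#13 T1 reads 6
#14 T1 CAS(6→7) writes; counter now 7
#15 T0 reads 7
#16 T0 CAS(7→8) writes; counter now 8
#17 T0 reads 8
#18 T0 CAS(8→9) writes; counter now 9

T1 = (2, 2)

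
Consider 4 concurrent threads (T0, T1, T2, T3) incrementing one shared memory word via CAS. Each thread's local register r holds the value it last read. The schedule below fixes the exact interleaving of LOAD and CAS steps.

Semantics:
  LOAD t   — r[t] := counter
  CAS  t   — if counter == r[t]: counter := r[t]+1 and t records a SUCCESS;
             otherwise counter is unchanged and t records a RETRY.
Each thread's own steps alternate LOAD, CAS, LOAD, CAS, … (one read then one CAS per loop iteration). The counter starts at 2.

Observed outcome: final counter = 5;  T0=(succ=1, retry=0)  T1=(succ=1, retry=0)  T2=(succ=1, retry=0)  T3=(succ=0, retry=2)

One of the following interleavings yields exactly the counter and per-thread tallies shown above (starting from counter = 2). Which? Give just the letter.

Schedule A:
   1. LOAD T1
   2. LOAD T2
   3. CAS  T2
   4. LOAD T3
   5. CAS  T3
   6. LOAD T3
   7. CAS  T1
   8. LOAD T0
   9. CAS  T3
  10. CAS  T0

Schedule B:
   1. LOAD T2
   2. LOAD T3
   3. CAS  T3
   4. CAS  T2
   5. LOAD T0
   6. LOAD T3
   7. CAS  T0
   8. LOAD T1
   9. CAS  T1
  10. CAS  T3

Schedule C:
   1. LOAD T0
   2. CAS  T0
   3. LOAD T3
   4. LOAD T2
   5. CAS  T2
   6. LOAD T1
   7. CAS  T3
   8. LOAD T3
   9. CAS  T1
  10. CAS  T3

Simulating candidate C:
1. LOAD T0 → mem=2 r[T0]=2 [LOAD]
2. CAS T0 → mem=3 r[T0]=2 [OK]
3. LOAD T3 → mem=3 r[T3]=3 [LOAD]
4. LOAD T2 → mem=3 r[T2]=3 [LOAD]
5. CAS T2 → mem=4 r[T2]=3 [OK]
6. LOAD T1 → mem=4 r[T1]=4 [LOAD]
7. CAS T3 → mem=4 r[T3]=3 [RETRY]
8. LOAD T3 → mem=4 r[T3]=4 [LOAD]
9. CAS T1 → mem=5 r[T1]=4 [OK]
10. CAS T3 → mem=5 r[T3]=4 [RETRY]

C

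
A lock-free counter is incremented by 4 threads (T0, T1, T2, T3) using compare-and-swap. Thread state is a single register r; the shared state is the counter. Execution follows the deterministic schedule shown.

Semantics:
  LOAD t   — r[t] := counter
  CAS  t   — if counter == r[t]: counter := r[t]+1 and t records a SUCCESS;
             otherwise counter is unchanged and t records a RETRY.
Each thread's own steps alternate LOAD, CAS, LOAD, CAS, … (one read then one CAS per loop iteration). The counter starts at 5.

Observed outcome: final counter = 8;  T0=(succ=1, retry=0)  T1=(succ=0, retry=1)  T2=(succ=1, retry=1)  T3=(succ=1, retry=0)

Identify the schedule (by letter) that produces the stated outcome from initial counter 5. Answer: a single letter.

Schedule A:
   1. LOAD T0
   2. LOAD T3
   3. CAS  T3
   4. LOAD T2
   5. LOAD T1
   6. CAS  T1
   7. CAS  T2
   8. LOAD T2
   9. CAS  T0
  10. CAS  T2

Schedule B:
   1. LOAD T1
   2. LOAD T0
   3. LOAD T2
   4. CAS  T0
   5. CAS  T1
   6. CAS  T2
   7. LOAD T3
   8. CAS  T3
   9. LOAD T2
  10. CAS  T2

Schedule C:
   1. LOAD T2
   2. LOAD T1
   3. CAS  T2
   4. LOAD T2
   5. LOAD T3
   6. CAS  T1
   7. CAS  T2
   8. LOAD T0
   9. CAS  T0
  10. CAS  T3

B

Simulating candidate B:
   1) LOAD T1:  M=5  r_T1=5
   2) LOAD T0:  M=5  r_T0=5
   3) LOAD T2:  M=5  r_T2=5
   4) CAS  T0:  M=6  r_T0=5 ✓
   5) CAS  T1:  M=6  r_T1=5 ✗
   6) CAS  T2:  M=6  r_T2=5 ✗
   7) LOAD T3:  M=6  r_T3=6
   8) CAS  T3:  M=7  r_T3=6 ✓
   9) LOAD T2:  M=7  r_T2=7
  10) CAS  T2:  M=8  r_T2=7 ✓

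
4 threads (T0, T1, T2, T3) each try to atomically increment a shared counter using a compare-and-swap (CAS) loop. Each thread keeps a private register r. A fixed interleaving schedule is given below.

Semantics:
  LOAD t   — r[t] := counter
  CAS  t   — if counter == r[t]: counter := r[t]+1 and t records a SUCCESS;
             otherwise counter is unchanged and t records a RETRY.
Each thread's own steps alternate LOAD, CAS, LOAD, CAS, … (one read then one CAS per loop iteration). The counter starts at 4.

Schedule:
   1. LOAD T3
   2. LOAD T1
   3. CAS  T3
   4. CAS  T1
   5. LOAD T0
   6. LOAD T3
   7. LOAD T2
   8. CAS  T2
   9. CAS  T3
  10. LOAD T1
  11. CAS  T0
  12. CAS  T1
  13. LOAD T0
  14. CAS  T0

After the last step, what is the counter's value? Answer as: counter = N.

1. LOAD T3 → mem=4 r[T3]=4 [LOAD]
2. LOAD T1 → mem=4 r[T1]=4 [LOAD]
3. CAS T3 → mem=5 r[T3]=4 [OK]
4. CAS T1 → mem=5 r[T1]=4 [RETRY]
5. LOAD T0 → mem=5 r[T0]=5 [LOAD]
6. LOAD T3 → mem=5 r[T3]=5 [LOAD]
7. LOAD T2 → mem=5 r[T2]=5 [LOAD]
8. CAS T2 → mem=6 r[T2]=5 [OK]
9. CAS T3 → mem=6 r[T3]=5 [RETRY]
10. LOAD T1 → mem=6 r[T1]=6 [LOAD]
11. CAS T0 → mem=6 r[T0]=5 [RETRY]
12. CAS T1 → mem=7 r[T1]=6 [OK]
13. LOAD T0 → mem=7 r[T0]=7 [LOAD]
14. CAS T0 → mem=8 r[T0]=7 [OK]

counter = 8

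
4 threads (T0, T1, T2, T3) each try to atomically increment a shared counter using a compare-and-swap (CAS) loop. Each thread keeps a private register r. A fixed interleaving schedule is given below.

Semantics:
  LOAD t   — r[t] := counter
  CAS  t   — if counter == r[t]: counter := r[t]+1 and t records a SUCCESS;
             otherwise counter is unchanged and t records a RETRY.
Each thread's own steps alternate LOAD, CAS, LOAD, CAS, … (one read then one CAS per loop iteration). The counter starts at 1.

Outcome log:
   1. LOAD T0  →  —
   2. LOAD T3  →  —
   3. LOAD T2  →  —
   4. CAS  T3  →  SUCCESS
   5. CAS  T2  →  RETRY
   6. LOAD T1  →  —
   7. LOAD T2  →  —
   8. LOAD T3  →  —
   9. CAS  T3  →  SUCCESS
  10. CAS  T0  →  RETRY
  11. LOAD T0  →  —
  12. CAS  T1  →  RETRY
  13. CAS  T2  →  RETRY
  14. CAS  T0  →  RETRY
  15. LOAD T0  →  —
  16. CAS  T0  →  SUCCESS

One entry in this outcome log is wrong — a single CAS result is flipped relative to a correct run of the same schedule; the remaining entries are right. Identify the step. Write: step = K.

step = 14

Correct run:
   1) LOAD T0:  M=1  r_T0=1
   2) LOAD T3:  M=1  r_T3=1
   3) LOAD T2:  M=1  r_T2=1
   4) CAS  T3:  M=2  r_T3=1 ✓
   5) CAS  T2:  M=2  r_T2=1 ✗
   6) LOAD T1:  M=2  r_T1=2
   7) LOAD T2:  M=2  r_T2=2
   8) LOAD T3:  M=2  r_T3=2
   9) CAS  T3:  M=3  r_T3=2 ✓
  10) CAS  T0:  M=3  r_T0=1 ✗
  11) LOAD T0:  M=3  r_T0=3
  12) CAS  T1:  M=3  r_T1=2 ✗
  13) CAS  T2:  M=3  r_T2=2 ✗
  14) CAS  T0:  M=4  r_T0=3 ✓
  15) LOAD T0:  M=4  r_T0=4
  16) CAS  T0:  M=5  r_T0=4 ✓
Mismatch at 14.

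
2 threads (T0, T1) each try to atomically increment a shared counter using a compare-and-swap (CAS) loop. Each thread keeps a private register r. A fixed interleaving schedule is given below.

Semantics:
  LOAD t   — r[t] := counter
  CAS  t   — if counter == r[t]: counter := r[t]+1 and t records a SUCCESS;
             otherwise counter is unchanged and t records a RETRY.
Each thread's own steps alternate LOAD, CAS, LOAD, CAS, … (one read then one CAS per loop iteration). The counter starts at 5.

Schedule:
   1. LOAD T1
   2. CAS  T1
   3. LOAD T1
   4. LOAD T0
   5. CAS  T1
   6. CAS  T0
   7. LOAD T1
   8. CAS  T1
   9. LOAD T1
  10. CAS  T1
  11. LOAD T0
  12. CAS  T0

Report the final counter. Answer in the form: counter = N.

counter = 10

[1] T1.load  rd  (counter 5, T1.r 5)
[2] T1.cas  hit  (counter 6, T1.r 5)
[3] T1.load  rd  (counter 6, T1.r 6)
[4] T0.load  rd  (counter 6, T0.r 6)
[5] T1.cas  hit  (counter 7, T1.r 6)
[6] T0.cas  miss  (counter 7, T0.r 6)
[7] T1.load  rd  (counter 7, T1.r 7)
[8] T1.cas  hit  (counter 8, T1.r 7)
[9] T1.load  rd  (counter 8, T1.r 8)
[10] T1.cas  hit  (counter 9, T1.r 8)
[11] T0.load  rd  (counter 9, T0.r 9)
[12] T0.cas  hit  (counter 10, T0.r 9)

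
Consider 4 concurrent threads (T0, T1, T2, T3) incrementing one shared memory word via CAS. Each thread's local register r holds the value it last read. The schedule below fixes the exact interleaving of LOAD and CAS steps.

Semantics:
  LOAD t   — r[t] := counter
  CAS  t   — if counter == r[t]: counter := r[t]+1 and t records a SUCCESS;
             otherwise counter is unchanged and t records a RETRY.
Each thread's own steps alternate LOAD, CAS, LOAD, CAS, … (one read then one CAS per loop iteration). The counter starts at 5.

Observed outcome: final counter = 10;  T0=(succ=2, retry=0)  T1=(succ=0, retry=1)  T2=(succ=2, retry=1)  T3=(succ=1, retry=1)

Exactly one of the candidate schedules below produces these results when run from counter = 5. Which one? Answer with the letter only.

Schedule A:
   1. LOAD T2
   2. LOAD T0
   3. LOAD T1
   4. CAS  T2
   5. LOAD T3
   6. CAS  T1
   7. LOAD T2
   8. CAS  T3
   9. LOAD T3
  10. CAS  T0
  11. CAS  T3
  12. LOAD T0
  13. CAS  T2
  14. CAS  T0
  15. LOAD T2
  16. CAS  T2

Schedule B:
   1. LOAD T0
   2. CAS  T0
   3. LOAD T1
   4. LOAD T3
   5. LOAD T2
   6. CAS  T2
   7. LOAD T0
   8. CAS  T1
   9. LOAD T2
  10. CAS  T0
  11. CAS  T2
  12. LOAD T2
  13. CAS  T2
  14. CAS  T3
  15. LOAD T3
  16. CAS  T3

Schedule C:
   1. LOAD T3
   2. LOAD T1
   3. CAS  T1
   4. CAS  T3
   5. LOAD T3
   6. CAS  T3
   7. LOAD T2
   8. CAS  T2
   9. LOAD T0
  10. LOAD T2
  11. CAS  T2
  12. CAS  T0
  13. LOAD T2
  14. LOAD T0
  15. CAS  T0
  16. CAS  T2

Simulating candidate B:
1. LOAD T0 → mem=5 r[T0]=5 [LOAD]
2. CAS T0 → mem=6 r[T0]=5 [OK]
3. LOAD T1 → mem=6 r[T1]=6 [LOAD]
4. LOAD T3 → mem=6 r[T3]=6 [LOAD]
5. LOAD T2 → mem=6 r[T2]=6 [LOAD]
6. CAS T2 → mem=7 r[T2]=6 [OK]
7. LOAD T0 → mem=7 r[T0]=7 [LOAD]
8. CAS T1 → mem=7 r[T1]=6 [RETRY]
9. LOAD T2 → mem=7 r[T2]=7 [LOAD]
10. CAS T0 → mem=8 r[T0]=7 [OK]
11. CAS T2 → mem=8 r[T2]=7 [RETRY]
12. LOAD T2 → mem=8 r[T2]=8 [LOAD]
13. CAS T2 → mem=9 r[T2]=8 [OK]
14. CAS T3 → mem=9 r[T3]=6 [RETRY]
15. LOAD T3 → mem=9 r[T3]=9 [LOAD]
16. CAS T3 → mem=10 r[T3]=9 [OK]

B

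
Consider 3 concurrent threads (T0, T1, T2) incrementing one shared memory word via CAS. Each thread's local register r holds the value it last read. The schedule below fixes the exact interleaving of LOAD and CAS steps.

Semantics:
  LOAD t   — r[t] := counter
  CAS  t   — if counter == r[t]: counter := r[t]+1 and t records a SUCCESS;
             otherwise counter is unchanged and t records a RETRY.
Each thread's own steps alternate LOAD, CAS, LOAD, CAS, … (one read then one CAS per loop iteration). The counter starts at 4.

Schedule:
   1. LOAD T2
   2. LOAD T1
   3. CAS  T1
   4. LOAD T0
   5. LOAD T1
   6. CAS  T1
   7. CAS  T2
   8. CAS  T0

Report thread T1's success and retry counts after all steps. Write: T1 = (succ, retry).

T1 = (2, 0)

step 1: T2 LOAD ⇒ load; ctr=4 reg=4
step 2: T1 LOAD ⇒ load; ctr=4 reg=4
step 3: T1 CAS ⇒ ok; ctr=5 reg=4
step 4: T0 LOAD ⇒ load; ctr=5 reg=5
step 5: T1 LOAD ⇒ load; ctr=5 reg=5
step 6: T1 CAS ⇒ ok; ctr=6 reg=5
step 7: T2 CAS ⇒ retry; ctr=6 reg=4
step 8: T0 CAS ⇒ retry; ctr=6 reg=5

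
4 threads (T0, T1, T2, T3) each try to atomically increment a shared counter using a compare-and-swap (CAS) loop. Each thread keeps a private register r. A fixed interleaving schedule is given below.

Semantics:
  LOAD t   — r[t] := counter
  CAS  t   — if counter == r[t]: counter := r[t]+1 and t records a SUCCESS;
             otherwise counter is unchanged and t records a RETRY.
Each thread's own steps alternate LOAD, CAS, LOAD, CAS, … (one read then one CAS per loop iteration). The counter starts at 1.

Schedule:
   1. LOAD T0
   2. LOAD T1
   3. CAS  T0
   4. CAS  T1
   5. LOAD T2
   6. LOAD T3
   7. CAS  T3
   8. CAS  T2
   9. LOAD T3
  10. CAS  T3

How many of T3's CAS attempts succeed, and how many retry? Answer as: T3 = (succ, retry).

T3 = (2, 0)

[1] T0.load  rd  (counter 1, T0.r 1)
[2] T1.load  rd  (counter 1, T1.r 1)
[3] T0.cas  hit  (counter 2, T0.r 1)
[4] T1.cas  miss  (counter 2, T1.r 1)
[5] T2.load  rd  (counter 2, T2.r 2)
[6] T3.load  rd  (counter 2, T3.r 2)
[7] T3.cas  hit  (counter 3, T3.r 2)
[8] T2.cas  miss  (counter 3, T2.r 2)
[9] T3.load  rd  (counter 3, T3.r 3)
[10] T3.cas  hit  (counter 4, T3.r 3)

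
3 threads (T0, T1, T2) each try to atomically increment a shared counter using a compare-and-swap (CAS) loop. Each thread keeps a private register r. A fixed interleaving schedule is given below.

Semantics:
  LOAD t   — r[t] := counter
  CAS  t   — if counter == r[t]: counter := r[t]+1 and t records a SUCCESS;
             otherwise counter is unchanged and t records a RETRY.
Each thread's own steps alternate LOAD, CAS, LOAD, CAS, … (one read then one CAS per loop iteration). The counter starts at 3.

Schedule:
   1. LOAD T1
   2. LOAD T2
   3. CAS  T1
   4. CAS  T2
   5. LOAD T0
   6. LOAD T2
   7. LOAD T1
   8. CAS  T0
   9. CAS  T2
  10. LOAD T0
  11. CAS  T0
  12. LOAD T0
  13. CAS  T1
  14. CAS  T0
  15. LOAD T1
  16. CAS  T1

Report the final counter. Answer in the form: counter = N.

#1 T1 reads 3
#2 T2 reads 3
#3 T1 CAS(3→4) writes; counter now 4
#4 T2 CAS(3→4) fails; counter now 4
#5 T0 reads 4
#6 T2 reads 4
#7 T1 reads 4
#8 T0 CAS(4→5) writes; counter now 5
#9 T2 CAS(4→5) fails; counter now 5
#10 T0 reads 5
#11 T0 CAS(5→6) writes; counter now 6
#12 T0 reads 6
#13 T1 CAS(4→5) fails; counter now 6
#14 T0 CAS(6→7) writes; counter now 7
#15 T1 reads 7
#16 T1 CAS(7→8) writes; counter now 8

counter = 8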